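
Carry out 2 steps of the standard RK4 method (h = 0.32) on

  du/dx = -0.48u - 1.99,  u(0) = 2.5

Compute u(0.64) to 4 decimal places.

0.7422

RK4: k1 = f(x_n, u_n); k2 = f(x_n + h/2, u_n + (h/2)·k1); k3 = f(x_n + h/2, u_n + (h/2)·k2); k4 = f(x_n + h, u_n + h·k3); u_{n+1} = u_n + (h/6)·(k1 + 2k2 + 2k3 + k4).
x=0.000000, u=2.500000:
  k1 = f(0.000000, 2.500000) = -3.190000
  k2 = f(0.160000, 1.989600) = -2.945008
  k3 = f(0.160000, 2.028799) = -2.963823
  k4 = f(0.320000, 1.551577) = -2.734757
  u ← 2.500000 + (0.32/6)·(k1 + 2k2 + 2k3 + k4) = 1.553738
x=0.320000, u=1.553738:
  k1 = f(0.320000, 1.553738) = -2.735794
  k2 = f(0.480000, 1.116011) = -2.525685
  k3 = f(0.480000, 1.149628) = -2.541821
  k4 = f(0.640000, 0.740355) = -2.345370
  u ← 1.553738 + (0.32/6)·(k1 + 2k2 + 2k3 + k4) = 0.742208
u(0.64) ≈ 0.7422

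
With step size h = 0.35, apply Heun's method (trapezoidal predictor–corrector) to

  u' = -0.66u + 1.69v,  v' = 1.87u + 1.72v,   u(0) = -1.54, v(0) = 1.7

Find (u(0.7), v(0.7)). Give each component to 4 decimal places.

Heun on (u,v): k1 = f(t_n, state_n); k2 = f(t_n + h, state_n + h·k1); state_{n+1} = state_n + (h/2)·(k1 + k2).
0.000000: (-1.540000, 1.700000)
  k1 = (3.889400, 0.044200)
  predictor → (-0.178710, 1.715470)
  k2 = (3.017093, 2.616421)
  → (-0.331364, 2.165609)
0.350000: (-0.331364, 2.165609)
  k1 = (3.878579, 3.105197)
  predictor → (1.026139, 3.252427)
  k2 = (4.819351, 7.513055)
  → (1.190774, 4.023803)
(u(0.7), v(0.7)) ≈ (1.1908, 4.0238)

1.1908, 4.0238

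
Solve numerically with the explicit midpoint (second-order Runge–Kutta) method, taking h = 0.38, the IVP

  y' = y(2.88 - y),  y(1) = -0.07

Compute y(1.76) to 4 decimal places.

Midpoint: k1 = f(x_n, y_n); k2 = f(x_n + h/2, y_n + (h/2)·k1); y_{n+1} = y_n + h·k2.
x=1.000000, y=-0.070000:
  k1 = f(1.000000, -0.070000) = -0.206500
  k2 = f(1.190000, -0.109235) = -0.326529
  y ← -0.070000 + 0.38·(-0.326529) = -0.194081
x=1.380000, y=-0.194081:
  k1 = f(1.380000, -0.194081) = -0.596621
  k2 = f(1.570000, -0.307439) = -0.979943
  y ← -0.194081 + 0.38·(-0.979943) = -0.566459
y(1.76) ≈ -0.5665

-0.5665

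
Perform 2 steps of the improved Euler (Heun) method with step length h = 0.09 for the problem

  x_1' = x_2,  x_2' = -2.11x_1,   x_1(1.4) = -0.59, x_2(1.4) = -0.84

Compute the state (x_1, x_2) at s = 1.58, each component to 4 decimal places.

-0.7198, -0.5892

Heun on (x_1,x_2): k1 = f(s_n, state_n); k2 = f(s_n + h, state_n + h·k1); state_{n+1} = state_n + (h/2)·(k1 + k2).
1.400000: (-0.590000, -0.840000)
  k1 = (-0.840000, 1.244900)
  predictor → (-0.665600, -0.727959)
  k2 = (-0.727959, 1.404416)
  → (-0.660558, -0.720781)
1.490000: (-0.660558, -0.720781)
  k1 = (-0.720781, 1.393778)
  predictor → (-0.725428, -0.595341)
  k2 = (-0.595341, 1.530654)
  → (-0.719784, -0.589181)
(x_1(1.58), x_2(1.58)) ≈ (-0.7198, -0.5892)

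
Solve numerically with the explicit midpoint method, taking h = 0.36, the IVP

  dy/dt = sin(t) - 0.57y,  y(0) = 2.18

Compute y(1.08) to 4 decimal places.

1.6248

Midpoint: k1 = f(t_n, y_n); k2 = f(t_n + h/2, y_n + (h/2)·k1); y_{n+1} = y_n + h·k2.
t=0.000000, y=2.180000:
  k1 = f(0.000000, 2.180000) = -1.242600
  k2 = f(0.180000, 1.956332) = -0.936080
  y ← 2.180000 + 0.36·(-0.936080) = 1.843011
t=0.360000, y=1.843011:
  k1 = f(0.360000, 1.843011) = -0.698242
  k2 = f(0.540000, 1.717328) = -0.464741
  y ← 1.843011 + 0.36·(-0.464741) = 1.675705
t=0.720000, y=1.675705:
  k1 = f(0.720000, 1.675705) = -0.295767
  k2 = f(0.900000, 1.622467) = -0.141479
  y ← 1.675705 + 0.36·(-0.141479) = 1.624772
y(1.08) ≈ 1.6248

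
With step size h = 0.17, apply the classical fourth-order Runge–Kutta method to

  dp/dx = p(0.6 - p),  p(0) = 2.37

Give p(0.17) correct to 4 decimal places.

RK4: k1 = f(x_n, p_n); k2 = f(x_n + h/2, p_n + (h/2)·k1); k3 = f(x_n + h/2, p_n + (h/2)·k2); k4 = f(x_n + h, p_n + h·k3); p_{n+1} = p_n + (h/6)·(k1 + 2k2 + 2k3 + k4).
x=0.000000, p=2.370000:
  k1 = f(0.000000, 2.370000) = -4.194900
  k2 = f(0.085000, 2.013434) = -2.845854
  k3 = f(0.085000, 2.128102) = -3.251958
  k4 = f(0.170000, 1.817167) = -2.211796
  p ← 2.370000 + (0.17/6)·(k1 + 2k2 + 2k3 + k4) = 1.842934
p(0.17) ≈ 1.8429

1.8429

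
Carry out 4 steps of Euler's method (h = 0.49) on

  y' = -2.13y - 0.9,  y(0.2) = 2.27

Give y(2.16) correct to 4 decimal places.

Euler: y_{n+1} = y_n + h·f(x_n, y_n).
x=0.200000, y=2.270000: f=-5.735100 → y ← 2.270000 + 0.49·(-5.735100) = -0.540199
x=0.690000, y=-0.540199: f=0.250624 → y ← -0.540199 + 0.49·0.250624 = -0.417393
x=1.180000, y=-0.417393: f=-0.010952 → y ← -0.417393 + 0.49·(-0.010952) = -0.422760
x=1.670000, y=-0.422760: f=0.000479 → y ← -0.422760 + 0.49·0.000479 = -0.422525
y(2.16) ≈ -0.4225

-0.4225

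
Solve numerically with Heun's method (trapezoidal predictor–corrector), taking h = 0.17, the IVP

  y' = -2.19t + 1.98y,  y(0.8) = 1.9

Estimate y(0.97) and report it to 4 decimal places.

2.2676

Heun: k1 = f(t_n, y_n); k2 = f(t_n + h, y_n + h·k1); y_{n+1} = y_n + (h/2)·(k1 + k2).
t=0.800000, y=1.900000:
  k1 = f(0.800000, 1.900000) = 2.010000
  k2 = f(0.970000, 2.241700) = 2.314266
  y ← 1.900000 + (0.17/2)·(2.010000 + 2.314266) = 2.267563
y(0.97) ≈ 2.2676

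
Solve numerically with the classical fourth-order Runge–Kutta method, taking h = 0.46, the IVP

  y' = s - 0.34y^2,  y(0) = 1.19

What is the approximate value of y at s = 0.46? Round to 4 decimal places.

1.0981

RK4: k1 = f(s_n, y_n); k2 = f(s_n + h/2, y_n + (h/2)·k1); k3 = f(s_n + h/2, y_n + (h/2)·k2); k4 = f(s_n + h, y_n + h·k3); y_{n+1} = y_n + (h/6)·(k1 + 2k2 + 2k3 + k4).
s=0.000000, y=1.190000:
  k1 = f(0.000000, 1.190000) = -0.481474
  k2 = f(0.230000, 1.079261) = -0.166033
  k3 = f(0.230000, 1.151812) = -0.221068
  k4 = f(0.460000, 1.088309) = 0.057299
  y ← 1.190000 + (0.46/6)·(k1 + 2k2 + 2k3 + k4) = 1.098124
y(0.46) ≈ 1.0981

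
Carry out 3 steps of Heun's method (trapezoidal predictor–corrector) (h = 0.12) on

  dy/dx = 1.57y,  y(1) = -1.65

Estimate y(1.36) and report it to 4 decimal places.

Heun: k1 = f(x_n, y_n); k2 = f(x_n + h, y_n + h·k1); y_{n+1} = y_n + (h/2)·(k1 + k2).
x=1.000000, y=-1.650000:
  k1 = f(1.000000, -1.650000) = -2.590500
  k2 = f(1.120000, -1.960860) = -3.078550
  y ← -1.650000 + (0.12/2)·(-2.590500 + (-3.078550)) = -1.990143
x=1.120000, y=-1.990143:
  k1 = f(1.120000, -1.990143) = -3.124525
  k2 = f(1.240000, -2.365086) = -3.713185
  y ← -1.990143 + (0.12/2)·(-3.124525 + (-3.713185)) = -2.400406
x=1.240000, y=-2.400406:
  k1 = f(1.240000, -2.400406) = -3.768637
  k2 = f(1.360000, -2.852642) = -4.478648
  y ← -2.400406 + (0.12/2)·(-3.768637 + (-4.478648)) = -2.895243
y(1.36) ≈ -2.8952

-2.8952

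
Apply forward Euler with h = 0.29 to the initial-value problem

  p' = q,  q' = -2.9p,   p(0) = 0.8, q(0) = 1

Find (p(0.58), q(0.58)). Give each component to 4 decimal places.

1.1849, -0.5895

Euler on (p,q): p_{n+1} = p_n + h·p', q_{n+1} = q_n + h·q'.
0.000000: (0.800000, 1.000000); f=(1.000000, -2.320000) → (1.090000, 0.327200)
0.290000: (1.090000, 0.327200); f=(0.327200, -3.161000) → (1.184888, -0.589490)
(p(0.58), q(0.58)) ≈ (1.1849, -0.5895)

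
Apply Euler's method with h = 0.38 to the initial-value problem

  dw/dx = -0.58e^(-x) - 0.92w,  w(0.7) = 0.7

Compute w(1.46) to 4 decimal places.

0.1501

Euler: w_{n+1} = w_n + h·f(x_n, w_n).
x=0.700000, w=0.700000: f=-0.932019 → w ← 0.700000 + 0.38·(-0.932019) = 0.345833
x=1.080000, w=0.345833: f=-0.515131 → w ← 0.345833 + 0.38·(-0.515131) = 0.150083
w(1.46) ≈ 0.1501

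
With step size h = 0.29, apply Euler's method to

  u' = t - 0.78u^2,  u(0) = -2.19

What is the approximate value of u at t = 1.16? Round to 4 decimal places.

-48.1562

Euler: u_{n+1} = u_n + h·f(t_n, u_n).
t=0.000000, u=-2.190000: f=-3.740958 → u ← -2.190000 + 0.29·(-3.740958) = -3.274878
t=0.290000, u=-3.274878: f=-8.075363 → u ← -3.274878 + 0.29·(-8.075363) = -5.616733
t=0.580000, u=-5.616733: f=-24.027199 → u ← -5.616733 + 0.29·(-24.027199) = -12.584621
t=0.870000, u=-12.584621: f=-122.660695 → u ← -12.584621 + 0.29·(-122.660695) = -48.156223
u(1.16) ≈ -48.1562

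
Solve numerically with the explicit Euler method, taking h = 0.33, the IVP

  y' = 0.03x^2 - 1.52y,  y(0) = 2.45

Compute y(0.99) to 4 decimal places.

0.3082

Euler: y_{n+1} = y_n + h·f(x_n, y_n).
x=0.000000, y=2.450000: f=-3.724000 → y ← 2.450000 + 0.33·(-3.724000) = 1.221080
x=0.330000, y=1.221080: f=-1.852775 → y ← 1.221080 + 0.33·(-1.852775) = 0.609664
x=0.660000, y=0.609664: f=-0.913622 → y ← 0.609664 + 0.33·(-0.913622) = 0.308169
y(0.99) ≈ 0.3082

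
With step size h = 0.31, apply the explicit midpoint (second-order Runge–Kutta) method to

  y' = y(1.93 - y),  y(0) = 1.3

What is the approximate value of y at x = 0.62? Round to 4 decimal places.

1.6787

Midpoint: k1 = f(x_n, y_n); k2 = f(x_n + h/2, y_n + (h/2)·k1); y_{n+1} = y_n + h·k2.
x=0.000000, y=1.300000:
  k1 = f(0.000000, 1.300000) = 0.819000
  k2 = f(0.155000, 1.426945) = 0.717832
  y ← 1.300000 + 0.31·0.717832 = 1.522528
x=0.310000, y=1.522528:
  k1 = f(0.310000, 1.522528) = 0.620388
  k2 = f(0.465000, 1.618688) = 0.503917
  y ← 1.522528 + 0.31·0.503917 = 1.678742
y(0.62) ≈ 1.6787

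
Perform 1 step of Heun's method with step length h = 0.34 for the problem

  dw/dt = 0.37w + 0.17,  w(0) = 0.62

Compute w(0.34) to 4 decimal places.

Heun: k1 = f(t_n, w_n); k2 = f(t_n + h, w_n + h·k1); w_{n+1} = w_n + (h/2)·(k1 + k2).
t=0.000000, w=0.620000:
  k1 = f(0.000000, 0.620000) = 0.399400
  k2 = f(0.340000, 0.755796) = 0.449645
  w ← 0.620000 + (0.34/2)·(0.399400 + 0.449645) = 0.764338
w(0.34) ≈ 0.7643

0.7643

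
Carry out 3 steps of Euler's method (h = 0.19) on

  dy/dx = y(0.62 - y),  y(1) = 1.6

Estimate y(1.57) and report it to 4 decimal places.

1.0228

Euler: y_{n+1} = y_n + h·f(x_n, y_n).
x=1.000000, y=1.600000: f=-1.568000 → y ← 1.600000 + 0.19·(-1.568000) = 1.302080
x=1.190000, y=1.302080: f=-0.888123 → y ← 1.302080 + 0.19·(-0.888123) = 1.133337
x=1.380000, y=1.133337: f=-0.581783 → y ← 1.133337 + 0.19·(-0.581783) = 1.022798
y(1.57) ≈ 1.0228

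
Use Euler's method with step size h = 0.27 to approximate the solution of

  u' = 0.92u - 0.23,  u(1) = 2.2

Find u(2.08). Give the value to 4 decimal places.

Euler: u_{n+1} = u_n + h·f(s_n, u_n).
s=1.000000, u=2.200000: f=1.794000 → u ← 2.200000 + 0.27·1.794000 = 2.684380
s=1.270000, u=2.684380: f=2.239630 → u ← 2.684380 + 0.27·2.239630 = 3.289080
s=1.540000, u=3.289080: f=2.795954 → u ← 3.289080 + 0.27·2.795954 = 4.043987
s=1.810000, u=4.043987: f=3.490468 → u ← 4.043987 + 0.27·3.490468 = 4.986414
u(2.08) ≈ 4.9864

4.9864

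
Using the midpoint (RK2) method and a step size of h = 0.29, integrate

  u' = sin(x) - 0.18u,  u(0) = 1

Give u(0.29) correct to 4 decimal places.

Midpoint: k1 = f(x_n, u_n); k2 = f(x_n + h/2, u_n + (h/2)·k1); u_{n+1} = u_n + h·k2.
x=0.000000, u=1.000000:
  k1 = f(0.000000, 1.000000) = -0.180000
  k2 = f(0.145000, 0.973900) = -0.030810
  u ← 1.000000 + 0.29·(-0.030810) = 0.991065
u(0.29) ≈ 0.9911

0.9911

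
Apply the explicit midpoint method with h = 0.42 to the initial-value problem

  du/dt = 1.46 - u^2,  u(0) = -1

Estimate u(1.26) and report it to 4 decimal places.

0.3753

Midpoint: k1 = f(t_n, u_n); k2 = f(t_n + h/2, u_n + (h/2)·k1); u_{n+1} = u_n + h·k2.
t=0.000000, u=-1.000000:
  k1 = f(0.000000, -1.000000) = 0.460000
  k2 = f(0.210000, -0.903400) = 0.643868
  u ← -1.000000 + 0.42·0.643868 = -0.729575
t=0.420000, u=-0.729575:
  k1 = f(0.420000, -0.729575) = 0.927720
  k2 = f(0.630000, -0.534754) = 1.174038
  u ← -0.729575 + 0.42·1.174038 = -0.236479
t=0.840000, u=-0.236479:
  k1 = f(0.840000, -0.236479) = 1.404078
  k2 = f(1.050000, 0.058377) = 1.456592
  u ← -0.236479 + 0.42·1.456592 = 0.375289
u(1.26) ≈ 0.3753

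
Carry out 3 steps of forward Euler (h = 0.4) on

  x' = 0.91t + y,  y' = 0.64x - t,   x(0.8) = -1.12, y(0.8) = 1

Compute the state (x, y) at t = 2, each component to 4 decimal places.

0.6691, -0.7942

Euler on (x,y): x_{n+1} = x_n + h·x', y_{n+1} = y_n + h·y'.
0.800000: (-1.120000, 1.000000); f=(1.728000, -1.516800) → (-0.428800, 0.393280)
1.200000: (-0.428800, 0.393280); f=(1.485280, -1.474432) → (0.165312, -0.196493)
1.600000: (0.165312, -0.196493); f=(1.259507, -1.494200) → (0.669115, -0.794173)
(x(2), y(2)) ≈ (0.6691, -0.7942)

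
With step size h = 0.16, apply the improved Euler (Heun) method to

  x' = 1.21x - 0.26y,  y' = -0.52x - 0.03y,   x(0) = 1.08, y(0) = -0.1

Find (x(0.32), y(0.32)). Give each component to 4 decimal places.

1.6064, -0.3172

Heun on (x,y): k1 = f(t_n, state_n); k2 = f(t_n + h, state_n + h·k1); state_{n+1} = state_n + (h/2)·(k1 + k2).
0.000000: (1.080000, -0.100000)
  k1 = (1.332800, -0.558600)
  predictor → (1.293248, -0.189376)
  k2 = (1.614068, -0.666808)
  → (1.315749, -0.198033)
0.160000: (1.315749, -0.198033)
  k1 = (1.643545, -0.678249)
  predictor → (1.578717, -0.306552)
  k2 = (1.989951, -0.811736)
  → (1.606429, -0.317231)
(x(0.32), y(0.32)) ≈ (1.6064, -0.3172)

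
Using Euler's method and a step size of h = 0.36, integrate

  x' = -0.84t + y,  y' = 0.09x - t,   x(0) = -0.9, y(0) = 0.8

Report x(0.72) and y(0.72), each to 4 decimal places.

-0.4434, 0.6214

Euler on (x,y): x_{n+1} = x_n + h·x', y_{n+1} = y_n + h·y'.
0.000000: (-0.900000, 0.800000); f=(0.800000, -0.081000) → (-0.612000, 0.770840)
0.360000: (-0.612000, 0.770840); f=(0.468440, -0.415080) → (-0.443362, 0.621411)
(x(0.72), y(0.72)) ≈ (-0.4434, 0.6214)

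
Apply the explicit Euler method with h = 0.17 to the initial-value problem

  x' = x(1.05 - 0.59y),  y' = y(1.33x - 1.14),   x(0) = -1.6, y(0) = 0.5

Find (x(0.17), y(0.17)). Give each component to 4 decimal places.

-1.8054, 0.2222

Euler on (x,y): x_{n+1} = x_n + h·x', y_{n+1} = y_n + h·y'.
0.000000: (-1.600000, 0.500000); f=(-1.208000, -1.634000) → (-1.805360, 0.222220)
(x(0.17), y(0.17)) ≈ (-1.8054, 0.2222)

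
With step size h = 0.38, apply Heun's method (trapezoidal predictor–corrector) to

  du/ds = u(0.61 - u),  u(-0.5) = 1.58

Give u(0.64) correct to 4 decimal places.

0.8980

Heun: k1 = f(s_n, u_n); k2 = f(s_n + h, u_n + h·k1); u_{n+1} = u_n + (h/2)·(k1 + k2).
s=-0.500000, u=1.580000:
  k1 = f(-0.500000, 1.580000) = -1.532600
  k2 = f(-0.120000, 0.997612) = -0.386686
  u ← 1.580000 + (0.38/2)·(-1.532600 + (-0.386686)) = 1.215336
s=-0.120000, u=1.215336:
  k1 = f(-0.120000, 1.215336) = -0.735686
  k2 = f(0.260000, 0.935775) = -0.304852
  u ← 1.215336 + (0.38/2)·(-0.735686 + (-0.304852)) = 1.017633
s=0.260000, u=1.017633:
  k1 = f(0.260000, 1.017633) = -0.414821
  k2 = f(0.640000, 0.860001) = -0.215001
  u ← 1.017633 + (0.38/2)·(-0.414821 + (-0.215001)) = 0.897967
u(0.64) ≈ 0.8980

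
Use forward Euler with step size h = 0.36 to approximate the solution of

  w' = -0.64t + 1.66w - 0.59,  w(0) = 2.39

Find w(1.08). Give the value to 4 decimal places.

Euler: w_{n+1} = w_n + h·f(t_n, w_n).
t=0.000000, w=2.390000: f=3.377400 → w ← 2.390000 + 0.36·3.377400 = 3.605864
t=0.360000, w=3.605864: f=5.165334 → w ← 3.605864 + 0.36·5.165334 = 5.465384
t=0.720000, w=5.465384: f=8.021738 → w ← 5.465384 + 0.36·8.021738 = 8.353210
w(1.08) ≈ 8.3532

8.3532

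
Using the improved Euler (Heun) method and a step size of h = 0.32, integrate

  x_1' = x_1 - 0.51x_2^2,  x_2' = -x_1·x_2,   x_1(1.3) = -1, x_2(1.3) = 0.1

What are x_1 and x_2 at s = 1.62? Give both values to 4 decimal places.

-1.3737, 0.1439

Heun on (x_1,x_2): k1 = f(s_n, state_n); k2 = f(s_n + h, state_n + h·k1); state_{n+1} = state_n + (h/2)·(k1 + k2).
1.300000: (-1.000000, 0.100000)
  k1 = (-1.005100, 0.100000)
  predictor → (-1.321632, 0.132000)
  k2 = (-1.330518, 0.174455)
  → (-1.373699, 0.143913)
(x_1(1.62), x_2(1.62)) ≈ (-1.3737, 0.1439)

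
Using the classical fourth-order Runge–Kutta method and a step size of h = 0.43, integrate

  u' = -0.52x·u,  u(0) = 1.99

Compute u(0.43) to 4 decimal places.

1.8966

RK4: k1 = f(x_n, u_n); k2 = f(x_n + h/2, u_n + (h/2)·k1); k3 = f(x_n + h/2, u_n + (h/2)·k2); k4 = f(x_n + h, u_n + h·k3); u_{n+1} = u_n + (h/6)·(k1 + 2k2 + 2k3 + k4).
x=0.000000, u=1.990000:
  k1 = f(0.000000, 1.990000) = 0.000000
  k2 = f(0.215000, 1.990000) = -0.222482
  k3 = f(0.215000, 1.942166) = -0.217134
  k4 = f(0.430000, 1.896632) = -0.424087
  u ← 1.990000 + (0.43/6)·(k1 + 2k2 + 2k3 + k4) = 1.896595
u(0.43) ≈ 1.8966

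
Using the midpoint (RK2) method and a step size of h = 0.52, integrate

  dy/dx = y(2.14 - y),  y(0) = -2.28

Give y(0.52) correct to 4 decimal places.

Midpoint: k1 = f(x_n, y_n); k2 = f(x_n + h/2, y_n + (h/2)·k1); y_{n+1} = y_n + h·k2.
x=0.000000, y=-2.280000:
  k1 = f(0.000000, -2.280000) = -10.077600
  k2 = f(0.260000, -4.900176) = -34.498101
  y ← -2.280000 + 0.52·(-34.498101) = -20.219013
y(0.52) ≈ -20.2190

-20.2190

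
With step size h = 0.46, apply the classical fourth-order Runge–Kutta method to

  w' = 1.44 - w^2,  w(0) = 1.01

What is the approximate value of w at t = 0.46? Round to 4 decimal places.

RK4: k1 = f(t_n, w_n); k2 = f(t_n + h/2, w_n + (h/2)·k1); k3 = f(t_n + h/2, w_n + (h/2)·k2); k4 = f(t_n + h, w_n + h·k3); w_{n+1} = w_n + (h/6)·(k1 + 2k2 + 2k3 + k4).
t=0.000000, w=1.010000:
  k1 = f(0.000000, 1.010000) = 0.419900
  k2 = f(0.230000, 1.106577) = 0.215487
  k3 = f(0.230000, 1.059562) = 0.317328
  k4 = f(0.460000, 1.155971) = 0.103731
  w ← 1.010000 + (0.46/6)·(k1 + 2k2 + 2k3 + k4) = 1.131843
w(0.46) ≈ 1.1318

1.1318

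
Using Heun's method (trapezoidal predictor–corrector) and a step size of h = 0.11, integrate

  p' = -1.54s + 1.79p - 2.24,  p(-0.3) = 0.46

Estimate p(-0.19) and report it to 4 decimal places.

Heun: k1 = f(s_n, p_n); k2 = f(s_n + h, p_n + h·k1); p_{n+1} = p_n + (h/2)·(k1 + k2).
s=-0.300000, p=0.460000:
  k1 = f(-0.300000, 0.460000) = -0.954600
  k2 = f(-0.190000, 0.354994) = -1.311961
  p ← 0.460000 + (0.11/2)·(-0.954600 + (-1.311961)) = 0.335339
p(-0.19) ≈ 0.3353

0.3353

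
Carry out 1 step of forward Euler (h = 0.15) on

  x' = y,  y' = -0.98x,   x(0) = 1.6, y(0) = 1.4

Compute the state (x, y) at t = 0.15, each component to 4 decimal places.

1.8100, 1.1648

Euler on (x,y): x_{n+1} = x_n + h·x', y_{n+1} = y_n + h·y'.
0.000000: (1.600000, 1.400000); f=(1.400000, -1.568000) → (1.810000, 1.164800)
(x(0.15), y(0.15)) ≈ (1.8100, 1.1648)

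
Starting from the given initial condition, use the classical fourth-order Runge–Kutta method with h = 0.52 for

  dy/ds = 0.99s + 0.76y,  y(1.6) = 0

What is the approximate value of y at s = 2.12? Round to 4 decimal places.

1.1632

RK4: k1 = f(s_n, y_n); k2 = f(s_n + h/2, y_n + (h/2)·k1); k3 = f(s_n + h/2, y_n + (h/2)·k2); k4 = f(s_n + h, y_n + h·k3); y_{n+1} = y_n + (h/6)·(k1 + 2k2 + 2k3 + k4).
s=1.600000, y=0.000000:
  k1 = f(1.600000, 0.000000) = 1.584000
  k2 = f(1.860000, 0.411840) = 2.154398
  k3 = f(1.860000, 0.560144) = 2.267109
  k4 = f(2.120000, 1.178897) = 2.994762
  y ← 0.000000 + (0.52/6)·(k1 + 2k2 + 2k3 + k4) = 1.163221
y(2.12) ≈ 1.1632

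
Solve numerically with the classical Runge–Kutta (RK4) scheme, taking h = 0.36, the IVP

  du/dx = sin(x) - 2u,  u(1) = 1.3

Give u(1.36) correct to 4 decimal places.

0.8722

RK4: k1 = f(x_n, u_n); k2 = f(x_n + h/2, u_n + (h/2)·k1); k3 = f(x_n + h/2, u_n + (h/2)·k2); k4 = f(x_n + h, u_n + h·k3); u_{n+1} = u_n + (h/6)·(k1 + 2k2 + 2k3 + k4).
x=1.000000, u=1.300000:
  k1 = f(1.000000, 1.300000) = -1.758529
  k2 = f(1.180000, 0.983465) = -1.042324
  k3 = f(1.180000, 1.112382) = -1.300158
  k4 = f(1.360000, 0.831943) = -0.686022
  u ← 1.300000 + (0.36/6)·(k1 + 2k2 + 2k3 + k4) = 0.872229
u(1.36) ≈ 0.8722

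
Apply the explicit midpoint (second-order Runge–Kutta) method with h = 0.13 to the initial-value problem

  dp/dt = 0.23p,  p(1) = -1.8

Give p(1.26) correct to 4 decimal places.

Midpoint: k1 = f(t_n, p_n); k2 = f(t_n + h/2, p_n + (h/2)·k1); p_{n+1} = p_n + h·k2.
t=1.000000, p=-1.800000:
  k1 = f(1.000000, -1.800000) = -0.414000
  k2 = f(1.065000, -1.826910) = -0.420189
  p ← -1.800000 + 0.13·(-0.420189) = -1.854625
t=1.130000, p=-1.854625:
  k1 = f(1.130000, -1.854625) = -0.426564
  k2 = f(1.195000, -1.882351) = -0.432941
  p ← -1.854625 + 0.13·(-0.432941) = -1.910907
p(1.26) ≈ -1.9109

-1.9109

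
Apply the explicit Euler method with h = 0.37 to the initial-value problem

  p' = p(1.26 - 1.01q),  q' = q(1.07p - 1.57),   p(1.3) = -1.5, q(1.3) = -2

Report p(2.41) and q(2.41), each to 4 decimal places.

Euler on (p,q): p_{n+1} = p_n + h·p', q_{n+1} = q_n + h·q'.
1.300000: (-1.500000, -2.000000); f=(-4.920000, 6.350000) → (-3.320400, 0.349500)
1.670000: (-3.320400, 0.349500); f=(-3.011619, -1.790428) → (-4.434699, -0.312959)
2.040000: (-4.434699, -0.312959); f=(-6.989477, 1.976373) → (-7.020806, 0.418300)
(p(2.41), q(2.41)) ≈ (-7.0208, 0.4183)

-7.0208, 0.4183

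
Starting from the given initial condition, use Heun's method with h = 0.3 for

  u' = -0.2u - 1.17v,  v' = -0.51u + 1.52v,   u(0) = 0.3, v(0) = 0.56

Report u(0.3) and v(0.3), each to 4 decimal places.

0.0551, 0.8336

Heun on (u,v): k1 = f(t_n, state_n); k2 = f(t_n + h, state_n + h·k1); state_{n+1} = state_n + (h/2)·(k1 + k2).
0.000000: (0.300000, 0.560000)
  k1 = (-0.715200, 0.698200)
  predictor → (0.085440, 0.769460)
  k2 = (-0.917356, 1.126005)
  → (0.055117, 0.833631)
(u(0.3), v(0.3)) ≈ (0.0551, 0.8336)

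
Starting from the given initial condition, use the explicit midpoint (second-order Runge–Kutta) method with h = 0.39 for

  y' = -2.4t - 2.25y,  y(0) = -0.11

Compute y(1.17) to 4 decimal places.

Midpoint: k1 = f(t_n, y_n); k2 = f(t_n + h/2, y_n + (h/2)·k1); y_{n+1} = y_n + h·k2.
t=0.000000, y=-0.110000:
  k1 = f(0.000000, -0.110000) = 0.247500
  k2 = f(0.195000, -0.061738) = -0.329091
  y ← -0.110000 + 0.39·(-0.329091) = -0.238345
t=0.390000, y=-0.238345:
  k1 = f(0.390000, -0.238345) = -0.399723
  k2 = f(0.585000, -0.316291) = -0.692345
  y ← -0.238345 + 0.39·(-0.692345) = -0.508360
t=0.780000, y=-0.508360:
  k1 = f(0.780000, -0.508360) = -0.728191
  k2 = f(0.975000, -0.650357) = -0.876697
  y ← -0.508360 + 0.39·(-0.876697) = -0.850272
y(1.17) ≈ -0.8503

-0.8503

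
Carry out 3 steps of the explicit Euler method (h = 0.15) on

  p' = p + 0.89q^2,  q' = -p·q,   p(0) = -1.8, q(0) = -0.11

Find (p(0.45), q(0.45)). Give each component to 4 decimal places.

Euler on (p,q): p_{n+1} = p_n + h·p', q_{n+1} = q_n + h·q'.
0.000000: (-1.800000, -0.110000); f=(-1.789231, -0.198000) → (-2.068385, -0.139700)
0.150000: (-2.068385, -0.139700); f=(-2.051015, -0.288953) → (-2.376037, -0.183043)
0.300000: (-2.376037, -0.183043); f=(-2.346218, -0.434917) → (-2.727970, -0.248281)
(p(0.45), q(0.45)) ≈ (-2.7280, -0.2483)

-2.7280, -0.2483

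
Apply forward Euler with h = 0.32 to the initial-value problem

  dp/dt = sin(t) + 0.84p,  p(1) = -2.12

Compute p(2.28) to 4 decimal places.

Euler: p_{n+1} = p_n + h·f(t_n, p_n).
t=1.000000, p=-2.120000: f=-0.939329 → p ← -2.120000 + 0.32·(-0.939329) = -2.420585
t=1.320000, p=-2.420585: f=-1.064577 → p ← -2.420585 + 0.32·(-1.064577) = -2.761250
t=1.640000, p=-2.761250: f=-1.321843 → p ← -2.761250 + 0.32·(-1.321843) = -3.184240
t=1.960000, p=-3.184240: f=-1.749550 → p ← -3.184240 + 0.32·(-1.749550) = -3.744096
p(2.28) ≈ -3.7441

-3.7441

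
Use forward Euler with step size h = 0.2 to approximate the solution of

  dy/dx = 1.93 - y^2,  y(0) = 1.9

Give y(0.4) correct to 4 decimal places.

1.4608

Euler: y_{n+1} = y_n + h·f(x_n, y_n).
x=0.000000, y=1.900000: f=-1.680000 → y ← 1.900000 + 0.2·(-1.680000) = 1.564000
x=0.200000, y=1.564000: f=-0.516096 → y ← 1.564000 + 0.2·(-0.516096) = 1.460781
y(0.4) ≈ 1.4608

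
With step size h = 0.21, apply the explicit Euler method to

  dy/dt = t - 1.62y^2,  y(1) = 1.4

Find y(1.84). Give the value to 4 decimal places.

Euler: y_{n+1} = y_n + h·f(t_n, y_n).
t=1.000000, y=1.400000: f=-2.175200 → y ← 1.400000 + 0.21·(-2.175200) = 0.943208
t=1.210000, y=0.943208: f=-0.231219 → y ← 0.943208 + 0.21·(-0.231219) = 0.894652
t=1.420000, y=0.894652: f=0.123348 → y ← 0.894652 + 0.21·0.123348 = 0.920555
t=1.630000, y=0.920555: f=0.257177 → y ← 0.920555 + 0.21·0.257177 = 0.974562
y(1.84) ≈ 0.9746

0.9746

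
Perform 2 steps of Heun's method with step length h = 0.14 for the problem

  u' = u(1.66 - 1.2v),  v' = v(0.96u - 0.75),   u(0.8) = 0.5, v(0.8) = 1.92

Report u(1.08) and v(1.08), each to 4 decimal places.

0.4284, 1.7611

Heun on (u,v): k1 = f(t_n, state_n); k2 = f(t_n + h, state_n + h·k1); state_{n+1} = state_n + (h/2)·(k1 + k2).
0.800000: (0.500000, 1.920000)
  k1 = (-0.322000, -0.518400)
  predictor → (0.454920, 1.847424)
  k2 = (-0.253349, -0.578755)
  → (0.459726, 1.843199)
0.940000: (0.459726, 1.843199)
  k1 = (-0.253694, -0.568928)
  predictor → (0.424208, 1.763549)
  k2 = (-0.193549, -0.604474)
  → (0.428419, 1.761061)
(u(1.08), v(1.08)) ≈ (0.4284, 1.7611)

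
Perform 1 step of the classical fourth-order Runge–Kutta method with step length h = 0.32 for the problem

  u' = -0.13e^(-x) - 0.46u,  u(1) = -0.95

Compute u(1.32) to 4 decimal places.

RK4: k1 = f(x_n, u_n); k2 = f(x_n + h/2, u_n + (h/2)·k1); k3 = f(x_n + h/2, u_n + (h/2)·k2); k4 = f(x_n + h, u_n + h·k3); u_{n+1} = u_n + (h/6)·(k1 + 2k2 + 2k3 + k4).
x=1.000000, u=-0.950000:
  k1 = f(1.000000, -0.950000) = 0.389176
  k2 = f(1.160000, -0.887732) = 0.367603
  k3 = f(1.160000, -0.891183) = 0.369191
  k4 = f(1.320000, -0.831859) = 0.347927
  u ← -0.950000 + (0.32/6)·(k1 + 2k2 + 2k3 + k4) = -0.832096
u(1.32) ≈ -0.8321

-0.8321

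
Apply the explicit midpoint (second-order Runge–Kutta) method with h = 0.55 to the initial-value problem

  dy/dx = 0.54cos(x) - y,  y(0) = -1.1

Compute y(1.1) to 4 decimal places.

-0.1430

Midpoint: k1 = f(x_n, y_n); k2 = f(x_n + h/2, y_n + (h/2)·k1); y_{n+1} = y_n + h·k2.
x=0.000000, y=-1.100000:
  k1 = f(0.000000, -1.100000) = 1.640000
  k2 = f(0.275000, -0.649000) = 1.168710
  y ← -1.100000 + 0.55·1.168710 = -0.457210
x=0.550000, y=-0.457210:
  k1 = f(0.550000, -0.457210) = 0.917573
  k2 = f(0.825000, -0.204877) = 0.571298
  y ← -0.457210 + 0.55·0.571298 = -0.142996
y(1.1) ≈ -0.1430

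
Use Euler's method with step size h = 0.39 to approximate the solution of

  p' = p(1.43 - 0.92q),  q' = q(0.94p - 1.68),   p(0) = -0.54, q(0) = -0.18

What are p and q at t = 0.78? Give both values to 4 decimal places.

-1.3729, -0.0006

Euler on (p,q): p_{n+1} = p_n + h·p', q_{n+1} = q_n + h·q'.
0.000000: (-0.540000, -0.180000); f=(-0.861624, 0.393768) → (-0.876033, -0.026430)
0.390000: (-0.876033, -0.026430); f=(-1.274029, 0.066168) → (-1.372905, -0.000625)
(p(0.78), q(0.78)) ≈ (-1.3729, -0.0006)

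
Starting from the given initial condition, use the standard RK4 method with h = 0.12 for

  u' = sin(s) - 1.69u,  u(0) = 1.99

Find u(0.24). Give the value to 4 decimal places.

1.3516

RK4: k1 = f(s_n, u_n); k2 = f(s_n + h/2, u_n + (h/2)·k1); k3 = f(s_n + h/2, u_n + (h/2)·k2); k4 = f(s_n + h, u_n + h·k3); u_{n+1} = u_n + (h/6)·(k1 + 2k2 + 2k3 + k4).
s=0.000000, u=1.990000:
  k1 = f(0.000000, 1.990000) = -3.363100
  k2 = f(0.060000, 1.788214) = -2.962118
  k3 = f(0.060000, 1.812273) = -3.002777
  k4 = f(0.120000, 1.629667) = -2.634425
  u ← 1.990000 + (0.12/6)·(k1 + 2k2 + 2k3 + k4) = 1.631454
s=0.120000, u=1.631454:
  k1 = f(0.120000, 1.631454) = -2.637445
  k2 = f(0.180000, 1.473207) = -2.310690
  k3 = f(0.180000, 1.492812) = -2.343823
  k4 = f(0.240000, 1.350195) = -2.044127
  u ← 1.631454 + (0.12/6)·(k1 + 2k2 + 2k3 + k4) = 1.351642
u(0.24) ≈ 1.3516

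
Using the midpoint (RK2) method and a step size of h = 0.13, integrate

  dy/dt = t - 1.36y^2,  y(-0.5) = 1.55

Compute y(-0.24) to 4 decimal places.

0.9605

Midpoint: k1 = f(t_n, y_n); k2 = f(t_n + h/2, y_n + (h/2)·k1); y_{n+1} = y_n + h·k2.
t=-0.500000, y=1.550000:
  k1 = f(-0.500000, 1.550000) = -3.767400
  k2 = f(-0.435000, 1.305119) = -2.751536
  y ← 1.550000 + 0.13·(-2.751536) = 1.192300
t=-0.370000, y=1.192300:
  k1 = f(-0.370000, 1.192300) = -2.303349
  k2 = f(-0.305000, 1.042583) = -1.783291
  y ← 1.192300 + 0.13·(-1.783291) = 0.960472
y(-0.24) ≈ 0.9605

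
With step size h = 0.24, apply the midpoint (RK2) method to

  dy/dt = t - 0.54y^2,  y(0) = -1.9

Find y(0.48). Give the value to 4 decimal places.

-3.4093

Midpoint: k1 = f(t_n, y_n); k2 = f(t_n + h/2, y_n + (h/2)·k1); y_{n+1} = y_n + h·k2.
t=0.000000, y=-1.900000:
  k1 = f(0.000000, -1.900000) = -1.949400
  k2 = f(0.120000, -2.133928) = -2.338970
  y ← -1.900000 + 0.24·(-2.338970) = -2.461353
t=0.240000, y=-2.461353:
  k1 = f(0.240000, -2.461353) = -3.031459
  k2 = f(0.360000, -2.825128) = -3.949928
  y ← -2.461353 + 0.24·(-3.949928) = -3.409336
y(0.48) ≈ -3.4093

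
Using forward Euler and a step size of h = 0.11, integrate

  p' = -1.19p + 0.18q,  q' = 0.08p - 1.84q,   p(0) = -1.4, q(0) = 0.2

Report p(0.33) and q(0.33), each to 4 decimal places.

Euler on (p,q): p_{n+1} = p_n + h·p', q_{n+1} = q_n + h·q'.
0.000000: (-1.400000, 0.200000); f=(1.702000, -0.480000) → (-1.212780, 0.147200)
0.110000: (-1.212780, 0.147200); f=(1.469704, -0.367870) → (-1.051113, 0.106734)
0.220000: (-1.051113, 0.106734); f=(1.270036, -0.280480) → (-0.911409, 0.075881)
(p(0.33), q(0.33)) ≈ (-0.9114, 0.0759)

-0.9114, 0.0759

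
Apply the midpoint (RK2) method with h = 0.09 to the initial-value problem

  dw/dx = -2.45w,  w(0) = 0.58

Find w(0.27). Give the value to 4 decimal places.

Midpoint: k1 = f(x_n, w_n); k2 = f(x_n + h/2, w_n + (h/2)·k1); w_{n+1} = w_n + h·k2.
x=0.000000, w=0.580000:
  k1 = f(0.000000, 0.580000) = -1.421000
  k2 = f(0.045000, 0.516055) = -1.264335
  w ← 0.580000 + 0.09·(-1.264335) = 0.466210
x=0.090000, w=0.466210:
  k1 = f(0.090000, 0.466210) = -1.142214
  k2 = f(0.135000, 0.414810) = -1.016285
  w ← 0.466210 + 0.09·(-1.016285) = 0.374744
x=0.180000, w=0.374744:
  k1 = f(0.180000, 0.374744) = -0.918123
  k2 = f(0.225000, 0.333429) = -0.816900
  w ← 0.374744 + 0.09·(-0.816900) = 0.301223
w(0.27) ≈ 0.3012

0.3012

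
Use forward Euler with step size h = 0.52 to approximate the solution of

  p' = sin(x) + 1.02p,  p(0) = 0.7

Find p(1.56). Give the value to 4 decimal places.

3.3529

Euler: p_{n+1} = p_n + h·f(x_n, p_n).
x=0.000000, p=0.700000: f=0.714000 → p ← 0.700000 + 0.52·0.714000 = 1.071280
x=0.520000, p=1.071280: f=1.589586 → p ← 1.071280 + 0.52·1.589586 = 1.897865
x=1.040000, p=1.897865: f=2.798226 → p ← 1.897865 + 0.52·2.798226 = 3.352942
p(1.56) ≈ 3.3529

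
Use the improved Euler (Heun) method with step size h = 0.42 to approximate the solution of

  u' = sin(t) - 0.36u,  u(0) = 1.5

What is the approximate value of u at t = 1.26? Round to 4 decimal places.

1.5479

Heun: k1 = f(t_n, u_n); k2 = f(t_n + h, u_n + h·k1); u_{n+1} = u_n + (h/2)·(k1 + k2).
t=0.000000, u=1.500000:
  k1 = f(0.000000, 1.500000) = -0.540000
  k2 = f(0.420000, 1.273200) = -0.050592
  u ← 1.500000 + (0.42/2)·(-0.540000 + (-0.050592)) = 1.375976
t=0.420000, u=1.375976:
  k1 = f(0.420000, 1.375976) = -0.087591
  k2 = f(0.840000, 1.339188) = 0.262536
  u ← 1.375976 + (0.42/2)·(-0.087591 + 0.262536) = 1.412714
t=0.840000, u=1.412714:
  k1 = f(0.840000, 1.412714) = 0.236066
  k2 = f(1.260000, 1.511862) = 0.407820
  u ← 1.412714 + (0.42/2)·(0.236066 + 0.407820) = 1.547930
u(1.26) ≈ 1.5479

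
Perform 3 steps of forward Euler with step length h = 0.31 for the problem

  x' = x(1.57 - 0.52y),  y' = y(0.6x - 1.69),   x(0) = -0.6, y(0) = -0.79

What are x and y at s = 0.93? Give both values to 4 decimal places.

-2.2277, -0.0170

Euler on (x,y): x_{n+1} = x_n + h·x', y_{n+1} = y_n + h·y'.
0.000000: (-0.600000, -0.790000); f=(-1.188480, 1.619500) → (-0.968429, -0.287955)
0.310000: (-0.968429, -0.287955); f=(-1.665442, 0.653962) → (-1.484716, -0.085227)
0.620000: (-1.484716, -0.085227); f=(-2.396804, 0.219956) → (-2.227725, -0.017040)
(x(0.93), y(0.93)) ≈ (-2.2277, -0.0170)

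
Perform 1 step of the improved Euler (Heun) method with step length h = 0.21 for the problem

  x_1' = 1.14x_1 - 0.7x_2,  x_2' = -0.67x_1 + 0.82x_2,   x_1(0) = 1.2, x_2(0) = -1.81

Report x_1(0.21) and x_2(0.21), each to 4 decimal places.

1.8549, -2.3708

Heun on (x_1,x_2): k1 = f(t_n, state_n); k2 = f(t_n + h, state_n + h·k1); state_{n+1} = state_n + (h/2)·(k1 + k2).
0.000000: (1.200000, -1.810000)
  k1 = (2.635000, -2.288200)
  predictor → (1.753350, -2.290522)
  k2 = (3.602184, -3.052973)
  → (1.854904, -2.370823)
(x_1(0.21), x_2(0.21)) ≈ (1.8549, -2.3708)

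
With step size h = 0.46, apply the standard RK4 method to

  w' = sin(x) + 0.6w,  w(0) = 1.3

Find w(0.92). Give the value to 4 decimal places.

2.7382

RK4: k1 = f(x_n, w_n); k2 = f(x_n + h/2, w_n + (h/2)·k1); k3 = f(x_n + h/2, w_n + (h/2)·k2); k4 = f(x_n + h, w_n + h·k3); w_{n+1} = w_n + (h/6)·(k1 + 2k2 + 2k3 + k4).
x=0.000000, w=1.300000:
  k1 = f(0.000000, 1.300000) = 0.780000
  k2 = f(0.230000, 1.479400) = 1.115618
  k3 = f(0.230000, 1.556592) = 1.161933
  k4 = f(0.460000, 1.834489) = 1.544642
  w ← 1.300000 + (0.46/6)·(k1 + 2k2 + 2k3 + k4) = 1.827447
x=0.460000, w=1.827447:
  k1 = f(0.460000, 1.827447) = 1.540416
  k2 = f(0.690000, 2.181743) = 1.945583
  k3 = f(0.690000, 2.274931) = 2.001496
  k4 = f(0.920000, 2.748135) = 2.444483
  w ← 1.827447 + (0.46/6)·(k1 + 2k2 + 2k3 + k4) = 2.738175
w(0.92) ≈ 2.7382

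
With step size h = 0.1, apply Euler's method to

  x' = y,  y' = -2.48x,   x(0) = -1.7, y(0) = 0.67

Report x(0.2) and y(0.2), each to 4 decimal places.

-1.5238, 1.4966

Euler on (x,y): x_{n+1} = x_n + h·x', y_{n+1} = y_n + h·y'.
0.000000: (-1.700000, 0.670000); f=(0.670000, 4.216000) → (-1.633000, 1.091600)
0.100000: (-1.633000, 1.091600); f=(1.091600, 4.049840) → (-1.523840, 1.496584)
(x(0.2), y(0.2)) ≈ (-1.5238, 1.4966)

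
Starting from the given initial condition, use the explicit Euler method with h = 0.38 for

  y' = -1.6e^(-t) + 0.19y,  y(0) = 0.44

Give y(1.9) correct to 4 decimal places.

-1.3609

Euler: y_{n+1} = y_n + h·f(t_n, y_n).
t=0.000000, y=0.440000: f=-1.516400 → y ← 0.440000 + 0.38·(-1.516400) = -0.136232
t=0.380000, y=-0.136232: f=-1.120062 → y ← -0.136232 + 0.38·(-1.120062) = -0.561856
t=0.760000, y=-0.561856: f=-0.855019 → y ← -0.561856 + 0.38·(-0.855019) = -0.886763
t=1.140000, y=-0.886763: f=-0.680195 → y ← -0.886763 + 0.38·(-0.680195) = -1.145237
t=1.520000, y=-1.145237: f=-0.567534 → y ← -1.145237 + 0.38·(-0.567534) = -1.360900
y(1.9) ≈ -1.3609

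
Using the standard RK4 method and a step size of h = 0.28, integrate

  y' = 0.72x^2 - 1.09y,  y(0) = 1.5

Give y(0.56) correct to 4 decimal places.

0.8512

RK4: k1 = f(x_n, y_n); k2 = f(x_n + h/2, y_n + (h/2)·k1); k3 = f(x_n + h/2, y_n + (h/2)·k2); k4 = f(x_n + h, y_n + h·k3); y_{n+1} = y_n + (h/6)·(k1 + 2k2 + 2k3 + k4).
x=0.000000, y=1.500000:
  k1 = f(0.000000, 1.500000) = -1.635000
  k2 = f(0.140000, 1.271100) = -1.371387
  k3 = f(0.140000, 1.308006) = -1.411614
  k4 = f(0.280000, 1.104748) = -1.147727
  y ← 1.500000 + (0.28/6)·(k1 + 2k2 + 2k3 + k4) = 1.110393
x=0.280000, y=1.110393:
  k1 = f(0.280000, 1.110393) = -1.153880
  k2 = f(0.420000, 0.948849) = -0.907238
  k3 = f(0.420000, 0.983379) = -0.944875
  k4 = f(0.560000, 0.845827) = -0.696160
  y ← 1.110393 + (0.28/6)·(k1 + 2k2 + 2k3 + k4) = 0.851193
y(0.56) ≈ 0.8512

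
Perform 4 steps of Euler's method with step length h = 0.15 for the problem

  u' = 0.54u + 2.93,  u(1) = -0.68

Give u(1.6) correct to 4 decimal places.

1.0548

Euler: u_{n+1} = u_n + h·f(x_n, u_n).
x=1.000000, u=-0.680000: f=2.562800 → u ← -0.680000 + 0.15·2.562800 = -0.295580
x=1.150000, u=-0.295580: f=2.770387 → u ← -0.295580 + 0.15·2.770387 = 0.119978
x=1.300000, u=0.119978: f=2.994788 → u ← 0.119978 + 0.15·2.994788 = 0.569196
x=1.450000, u=0.569196: f=3.237366 → u ← 0.569196 + 0.15·3.237366 = 1.054801
u(1.6) ≈ 1.0548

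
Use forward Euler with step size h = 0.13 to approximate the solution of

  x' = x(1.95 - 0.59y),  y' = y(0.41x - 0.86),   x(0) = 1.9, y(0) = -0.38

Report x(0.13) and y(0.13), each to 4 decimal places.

2.4370, -0.3760

Euler on (x,y): x_{n+1} = x_n + h·x', y_{n+1} = y_n + h·y'.
0.000000: (1.900000, -0.380000); f=(4.130980, 0.030780) → (2.437027, -0.375999)
(x(0.13), y(0.13)) ≈ (2.4370, -0.3760)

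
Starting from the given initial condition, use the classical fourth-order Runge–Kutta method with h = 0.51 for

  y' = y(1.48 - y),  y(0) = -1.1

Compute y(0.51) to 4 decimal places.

-8.7865

RK4: k1 = f(t_n, y_n); k2 = f(t_n + h/2, y_n + (h/2)·k1); k3 = f(t_n + h/2, y_n + (h/2)·k2); k4 = f(t_n + h, y_n + h·k3); y_{n+1} = y_n + (h/6)·(k1 + 2k2 + 2k3 + k4).
t=0.000000, y=-1.100000:
  k1 = f(0.000000, -1.100000) = -2.838000
  k2 = f(0.255000, -1.823690) = -6.024906
  k3 = f(0.255000, -2.636351) = -10.852147
  k4 = f(0.510000, -6.634595) = -53.837051
  y ← -1.100000 + (0.51/6)·(k1 + 2k2 + 2k3 + k4) = -8.786478
y(0.51) ≈ -8.7865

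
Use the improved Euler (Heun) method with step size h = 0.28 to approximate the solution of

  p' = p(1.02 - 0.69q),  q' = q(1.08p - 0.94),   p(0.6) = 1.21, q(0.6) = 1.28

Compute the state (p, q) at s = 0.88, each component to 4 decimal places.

1.2413, 1.4281

Heun on (p,q): k1 = f(s_n, state_n); k2 = f(s_n + h, state_n + h·k1); state_{n+1} = state_n + (h/2)·(k1 + k2).
0.600000: (1.210000, 1.280000)
  k1 = (0.165528, 0.469504)
  predictor → (1.256348, 1.411461)
  k2 = (0.057907, 0.588376)
  → (1.241281, 1.428103)
(p(0.88), q(0.88)) ≈ (1.2413, 1.4281)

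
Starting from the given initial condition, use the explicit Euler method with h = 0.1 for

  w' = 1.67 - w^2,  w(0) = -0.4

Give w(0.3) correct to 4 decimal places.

Euler: w_{n+1} = w_n + h·f(t_n, w_n).
t=0.000000, w=-0.400000: f=1.510000 → w ← -0.400000 + 0.1·1.510000 = -0.249000
t=0.100000, w=-0.249000: f=1.607999 → w ← -0.249000 + 0.1·1.607999 = -0.088200
t=0.200000, w=-0.088200: f=1.662221 → w ← -0.088200 + 0.1·1.662221 = 0.078022
w(0.3) ≈ 0.0780

0.0780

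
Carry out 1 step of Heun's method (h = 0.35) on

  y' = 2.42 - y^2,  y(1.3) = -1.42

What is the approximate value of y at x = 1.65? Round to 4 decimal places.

Heun: k1 = f(x_n, y_n); k2 = f(x_n + h, y_n + h·k1); y_{n+1} = y_n + (h/2)·(k1 + k2).
x=1.300000, y=-1.420000:
  k1 = f(1.300000, -1.420000) = 0.403600
  k2 = f(1.650000, -1.278740) = 0.784824
  y ← -1.420000 + (0.35/2)·(0.403600 + 0.784824) = -1.212026
y(1.65) ≈ -1.2120

-1.2120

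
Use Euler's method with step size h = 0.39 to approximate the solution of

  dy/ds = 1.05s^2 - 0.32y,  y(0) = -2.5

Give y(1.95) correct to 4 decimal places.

Euler: y_{n+1} = y_n + h·f(s_n, y_n).
s=0.000000, y=-2.500000: f=0.800000 → y ← -2.500000 + 0.39·0.800000 = -2.188000
s=0.390000, y=-2.188000: f=0.859865 → y ← -2.188000 + 0.39·0.859865 = -1.852653
s=0.780000, y=-1.852653: f=1.231669 → y ← -1.852653 + 0.39·1.231669 = -1.372302
s=1.170000, y=-1.372302: f=1.876482 → y ← -1.372302 + 0.39·1.876482 = -0.640474
s=1.560000, y=-0.640474: f=2.760232 → y ← -0.640474 + 0.39·2.760232 = 0.436016
y(1.95) ≈ 0.4360

0.4360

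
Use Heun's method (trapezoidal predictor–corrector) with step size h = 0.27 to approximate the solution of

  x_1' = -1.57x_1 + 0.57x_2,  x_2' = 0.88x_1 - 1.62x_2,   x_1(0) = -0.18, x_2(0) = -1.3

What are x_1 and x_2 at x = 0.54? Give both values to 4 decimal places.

Heun on (x_1,x_2): k1 = f(x_n, state_n); k2 = f(x_n + h, state_n + h·k1); state_{n+1} = state_n + (h/2)·(k1 + k2).
0.000000: (-0.180000, -1.300000)
  k1 = (-0.458400, 1.947600)
  predictor → (-0.303768, -0.774148)
  k2 = (0.035651, 0.986804)
  → (-0.237071, -0.903855)
0.270000: (-0.237071, -0.903855)
  k1 = (-0.142996, 1.255623)
  predictor → (-0.275680, -0.564837)
  k2 = (0.110860, 0.672438)
  → (-0.241409, -0.643567)
(x_1(0.54), x_2(0.54)) ≈ (-0.2414, -0.6436)

-0.2414, -0.6436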